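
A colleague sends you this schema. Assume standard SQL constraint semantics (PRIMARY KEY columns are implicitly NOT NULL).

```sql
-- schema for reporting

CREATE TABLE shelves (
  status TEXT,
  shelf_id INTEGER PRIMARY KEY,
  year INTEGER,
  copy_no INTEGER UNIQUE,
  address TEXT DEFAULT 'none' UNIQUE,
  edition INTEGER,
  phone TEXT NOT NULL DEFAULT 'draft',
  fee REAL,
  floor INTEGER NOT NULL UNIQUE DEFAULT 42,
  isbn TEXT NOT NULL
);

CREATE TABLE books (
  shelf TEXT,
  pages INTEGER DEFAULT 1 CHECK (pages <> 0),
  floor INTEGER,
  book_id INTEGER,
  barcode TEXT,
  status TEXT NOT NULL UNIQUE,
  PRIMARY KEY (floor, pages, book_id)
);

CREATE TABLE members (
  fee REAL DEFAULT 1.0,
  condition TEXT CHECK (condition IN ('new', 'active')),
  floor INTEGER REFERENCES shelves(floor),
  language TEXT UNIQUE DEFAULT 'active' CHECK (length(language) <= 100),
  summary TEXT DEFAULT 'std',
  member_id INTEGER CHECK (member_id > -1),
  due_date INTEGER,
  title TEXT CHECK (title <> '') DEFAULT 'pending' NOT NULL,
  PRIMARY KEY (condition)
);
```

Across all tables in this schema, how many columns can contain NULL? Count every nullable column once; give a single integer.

shelves: 6 nullable (status, year, copy_no, address, edition, fee — PK (shelf_id) and explicit NOT NULL columns excluded).
books: 2 nullable (shelf, barcode — PK (floor, pages, book_id) and explicit NOT NULL columns excluded).
members: 6 nullable (fee, floor, language, summary, member_id, due_date — PK (condition) and explicit NOT NULL columns excluded).
Total: 6 + 2 + 6 = 14.

14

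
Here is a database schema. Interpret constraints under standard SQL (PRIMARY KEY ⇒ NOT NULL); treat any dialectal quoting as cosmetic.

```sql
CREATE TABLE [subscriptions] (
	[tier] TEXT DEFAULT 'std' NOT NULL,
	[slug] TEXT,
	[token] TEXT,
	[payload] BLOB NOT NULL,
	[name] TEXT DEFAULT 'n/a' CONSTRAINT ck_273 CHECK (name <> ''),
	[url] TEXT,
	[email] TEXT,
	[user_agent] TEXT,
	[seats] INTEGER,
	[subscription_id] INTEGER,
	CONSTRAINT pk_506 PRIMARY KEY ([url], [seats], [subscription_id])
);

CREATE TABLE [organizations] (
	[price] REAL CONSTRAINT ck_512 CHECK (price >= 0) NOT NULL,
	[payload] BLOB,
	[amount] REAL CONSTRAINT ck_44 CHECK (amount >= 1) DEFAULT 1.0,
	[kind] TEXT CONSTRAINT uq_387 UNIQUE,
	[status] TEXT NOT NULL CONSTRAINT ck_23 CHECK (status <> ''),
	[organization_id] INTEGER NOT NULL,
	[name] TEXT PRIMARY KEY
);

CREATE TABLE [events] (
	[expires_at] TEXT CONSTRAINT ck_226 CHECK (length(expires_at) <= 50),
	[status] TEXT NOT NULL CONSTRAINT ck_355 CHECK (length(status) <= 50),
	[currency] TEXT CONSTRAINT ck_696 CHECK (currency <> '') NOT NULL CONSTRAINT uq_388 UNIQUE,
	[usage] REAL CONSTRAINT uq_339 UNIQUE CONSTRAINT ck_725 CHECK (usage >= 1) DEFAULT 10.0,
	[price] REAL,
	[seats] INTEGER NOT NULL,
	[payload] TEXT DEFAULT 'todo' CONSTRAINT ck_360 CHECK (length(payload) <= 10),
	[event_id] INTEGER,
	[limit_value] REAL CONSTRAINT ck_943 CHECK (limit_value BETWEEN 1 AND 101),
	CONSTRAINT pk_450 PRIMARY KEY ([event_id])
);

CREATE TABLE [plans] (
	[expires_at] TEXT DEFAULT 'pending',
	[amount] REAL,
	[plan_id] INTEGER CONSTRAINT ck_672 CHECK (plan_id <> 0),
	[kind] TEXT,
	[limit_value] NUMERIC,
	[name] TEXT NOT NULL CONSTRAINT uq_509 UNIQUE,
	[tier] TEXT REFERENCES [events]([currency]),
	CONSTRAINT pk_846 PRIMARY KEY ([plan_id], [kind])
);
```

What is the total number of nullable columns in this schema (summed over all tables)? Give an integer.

17

subscriptions: 5 nullable (slug, token, name, email, user_agent — PK (url, seats, subscription_id) and explicit NOT NULL columns excluded).
organizations: 3 nullable (payload, amount, kind — PK (name) and explicit NOT NULL columns excluded).
events: 5 nullable (expires_at, usage, price, payload, limit_value — PK (event_id) and explicit NOT NULL columns excluded).
plans: 4 nullable (expires_at, amount, limit_value, tier — PK (plan_id, kind) and explicit NOT NULL columns excluded).
Total: 5 + 3 + 5 + 4 = 17.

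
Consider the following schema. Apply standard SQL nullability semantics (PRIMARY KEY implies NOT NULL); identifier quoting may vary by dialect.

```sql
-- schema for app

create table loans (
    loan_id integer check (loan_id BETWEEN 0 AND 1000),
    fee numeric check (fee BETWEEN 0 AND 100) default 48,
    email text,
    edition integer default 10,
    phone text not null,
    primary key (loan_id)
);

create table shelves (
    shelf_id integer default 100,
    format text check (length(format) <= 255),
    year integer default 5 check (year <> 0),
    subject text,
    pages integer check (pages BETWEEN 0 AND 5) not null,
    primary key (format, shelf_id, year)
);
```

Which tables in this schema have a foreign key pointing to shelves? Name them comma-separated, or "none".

No REFERENCES clause anywhere in the schema names shelves.

none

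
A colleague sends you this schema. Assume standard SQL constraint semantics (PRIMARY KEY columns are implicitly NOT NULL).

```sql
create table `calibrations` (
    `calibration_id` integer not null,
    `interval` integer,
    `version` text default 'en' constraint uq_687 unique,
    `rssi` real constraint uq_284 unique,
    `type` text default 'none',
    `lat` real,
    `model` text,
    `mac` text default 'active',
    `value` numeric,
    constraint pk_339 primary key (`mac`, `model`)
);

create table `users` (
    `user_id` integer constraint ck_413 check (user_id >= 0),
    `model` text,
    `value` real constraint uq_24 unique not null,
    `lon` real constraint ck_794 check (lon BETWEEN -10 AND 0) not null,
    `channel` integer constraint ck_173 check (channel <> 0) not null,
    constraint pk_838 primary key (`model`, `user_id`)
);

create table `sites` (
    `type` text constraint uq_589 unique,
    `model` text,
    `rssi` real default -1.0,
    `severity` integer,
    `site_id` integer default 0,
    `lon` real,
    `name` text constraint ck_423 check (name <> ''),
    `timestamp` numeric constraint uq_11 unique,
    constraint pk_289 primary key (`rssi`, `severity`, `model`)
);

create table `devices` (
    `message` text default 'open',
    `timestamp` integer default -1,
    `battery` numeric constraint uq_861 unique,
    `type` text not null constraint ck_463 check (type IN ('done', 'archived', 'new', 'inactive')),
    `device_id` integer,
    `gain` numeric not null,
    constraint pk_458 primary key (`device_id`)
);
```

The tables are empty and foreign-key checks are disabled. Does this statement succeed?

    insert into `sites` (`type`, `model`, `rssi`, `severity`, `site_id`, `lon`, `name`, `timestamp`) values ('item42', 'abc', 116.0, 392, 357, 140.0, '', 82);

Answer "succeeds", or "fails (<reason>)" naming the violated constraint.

fails (CHECK on name)

The value '' for name violates CHECK (name <> '').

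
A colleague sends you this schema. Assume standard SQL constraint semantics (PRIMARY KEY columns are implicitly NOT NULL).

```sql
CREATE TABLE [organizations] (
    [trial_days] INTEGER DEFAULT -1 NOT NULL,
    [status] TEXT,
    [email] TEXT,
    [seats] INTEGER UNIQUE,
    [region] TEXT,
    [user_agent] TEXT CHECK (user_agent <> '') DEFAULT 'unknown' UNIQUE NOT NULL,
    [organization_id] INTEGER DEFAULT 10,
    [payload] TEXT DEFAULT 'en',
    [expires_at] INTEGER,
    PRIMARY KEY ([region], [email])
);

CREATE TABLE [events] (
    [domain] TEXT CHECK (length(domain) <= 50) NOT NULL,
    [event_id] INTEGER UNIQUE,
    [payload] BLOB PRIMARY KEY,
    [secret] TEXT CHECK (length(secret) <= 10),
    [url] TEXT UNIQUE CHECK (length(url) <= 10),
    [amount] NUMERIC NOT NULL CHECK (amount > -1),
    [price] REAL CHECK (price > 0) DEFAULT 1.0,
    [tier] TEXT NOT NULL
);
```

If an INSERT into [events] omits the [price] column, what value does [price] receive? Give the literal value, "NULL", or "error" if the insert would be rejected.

1.0

price has an explicit DEFAULT 1.0.
When the column is omitted from an INSERT, that default is used.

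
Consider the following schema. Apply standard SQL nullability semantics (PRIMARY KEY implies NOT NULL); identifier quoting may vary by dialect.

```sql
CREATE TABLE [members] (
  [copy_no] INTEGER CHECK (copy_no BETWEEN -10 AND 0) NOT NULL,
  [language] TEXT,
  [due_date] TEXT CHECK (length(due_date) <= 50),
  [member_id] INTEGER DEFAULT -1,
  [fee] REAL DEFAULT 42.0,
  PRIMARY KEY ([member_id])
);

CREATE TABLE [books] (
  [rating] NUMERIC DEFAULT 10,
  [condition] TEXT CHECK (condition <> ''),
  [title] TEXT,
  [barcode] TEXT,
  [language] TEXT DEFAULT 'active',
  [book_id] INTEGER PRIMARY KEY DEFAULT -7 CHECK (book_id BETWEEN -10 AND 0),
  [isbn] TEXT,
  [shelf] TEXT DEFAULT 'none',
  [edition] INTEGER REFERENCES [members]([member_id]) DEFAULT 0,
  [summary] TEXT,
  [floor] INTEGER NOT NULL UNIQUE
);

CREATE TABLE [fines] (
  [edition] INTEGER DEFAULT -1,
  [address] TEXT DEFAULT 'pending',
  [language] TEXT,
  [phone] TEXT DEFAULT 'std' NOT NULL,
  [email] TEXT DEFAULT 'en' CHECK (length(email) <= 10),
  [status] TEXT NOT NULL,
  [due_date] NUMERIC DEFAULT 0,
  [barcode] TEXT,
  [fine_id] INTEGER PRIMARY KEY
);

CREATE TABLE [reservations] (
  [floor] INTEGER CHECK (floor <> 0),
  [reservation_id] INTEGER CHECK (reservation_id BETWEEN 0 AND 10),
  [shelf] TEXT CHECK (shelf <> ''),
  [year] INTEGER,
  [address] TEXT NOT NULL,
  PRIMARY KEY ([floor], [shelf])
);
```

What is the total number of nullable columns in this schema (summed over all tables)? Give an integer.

20

members: 3 nullable (language, due_date, fee — PK (member_id) and explicit NOT NULL columns excluded).
books: 9 nullable (rating, condition, title, barcode, language, isbn, shelf, edition, summary — PK (book_id) and explicit NOT NULL columns excluded).
fines: 6 nullable (edition, address, language, email, due_date, barcode — PK (fine_id) and explicit NOT NULL columns excluded).
reservations: 2 nullable (reservation_id, year — PK (floor, shelf) and explicit NOT NULL columns excluded).
Total: 3 + 9 + 6 + 2 = 20.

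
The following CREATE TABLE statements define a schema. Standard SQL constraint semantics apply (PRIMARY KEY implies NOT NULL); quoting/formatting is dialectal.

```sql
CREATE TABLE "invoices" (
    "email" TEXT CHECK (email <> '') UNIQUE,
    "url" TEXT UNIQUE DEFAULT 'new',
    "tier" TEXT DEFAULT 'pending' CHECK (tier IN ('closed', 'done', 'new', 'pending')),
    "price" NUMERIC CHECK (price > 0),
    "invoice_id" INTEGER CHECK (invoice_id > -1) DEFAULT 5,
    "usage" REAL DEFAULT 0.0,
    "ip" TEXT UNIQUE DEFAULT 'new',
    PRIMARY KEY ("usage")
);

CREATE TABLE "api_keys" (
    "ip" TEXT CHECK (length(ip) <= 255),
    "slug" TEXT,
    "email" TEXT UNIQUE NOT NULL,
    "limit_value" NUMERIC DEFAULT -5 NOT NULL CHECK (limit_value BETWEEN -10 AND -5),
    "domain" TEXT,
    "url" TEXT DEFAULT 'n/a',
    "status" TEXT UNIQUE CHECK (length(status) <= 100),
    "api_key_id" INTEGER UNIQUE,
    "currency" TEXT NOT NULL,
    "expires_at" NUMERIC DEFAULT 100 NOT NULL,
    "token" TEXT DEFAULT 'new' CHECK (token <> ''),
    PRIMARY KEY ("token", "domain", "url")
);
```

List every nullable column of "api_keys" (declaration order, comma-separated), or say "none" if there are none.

- ip: CHECK does not forbid NULL (a CHECK constraint passes when its expression is NULL) → nullable.
- slug: no NOT NULL constraint applies → nullable.
- email: declared NOT NULL → not nullable.
- limit_value: declared NOT NULL → not nullable.
- domain: part of the PRIMARY KEY, which implies NOT NULL → not nullable.
- url: part of the PRIMARY KEY, which implies NOT NULL → not nullable.
- status: CHECK does not forbid NULL (a CHECK constraint passes when its expression is NULL) → nullable.
- api_key_id: UNIQUE does not imply NOT NULL → nullable.
- currency: declared NOT NULL → not nullable.
- expires_at: declared NOT NULL → not nullable.
- token: part of the PRIMARY KEY, which implies NOT NULL → not nullable.

ip, slug, status, api_key_id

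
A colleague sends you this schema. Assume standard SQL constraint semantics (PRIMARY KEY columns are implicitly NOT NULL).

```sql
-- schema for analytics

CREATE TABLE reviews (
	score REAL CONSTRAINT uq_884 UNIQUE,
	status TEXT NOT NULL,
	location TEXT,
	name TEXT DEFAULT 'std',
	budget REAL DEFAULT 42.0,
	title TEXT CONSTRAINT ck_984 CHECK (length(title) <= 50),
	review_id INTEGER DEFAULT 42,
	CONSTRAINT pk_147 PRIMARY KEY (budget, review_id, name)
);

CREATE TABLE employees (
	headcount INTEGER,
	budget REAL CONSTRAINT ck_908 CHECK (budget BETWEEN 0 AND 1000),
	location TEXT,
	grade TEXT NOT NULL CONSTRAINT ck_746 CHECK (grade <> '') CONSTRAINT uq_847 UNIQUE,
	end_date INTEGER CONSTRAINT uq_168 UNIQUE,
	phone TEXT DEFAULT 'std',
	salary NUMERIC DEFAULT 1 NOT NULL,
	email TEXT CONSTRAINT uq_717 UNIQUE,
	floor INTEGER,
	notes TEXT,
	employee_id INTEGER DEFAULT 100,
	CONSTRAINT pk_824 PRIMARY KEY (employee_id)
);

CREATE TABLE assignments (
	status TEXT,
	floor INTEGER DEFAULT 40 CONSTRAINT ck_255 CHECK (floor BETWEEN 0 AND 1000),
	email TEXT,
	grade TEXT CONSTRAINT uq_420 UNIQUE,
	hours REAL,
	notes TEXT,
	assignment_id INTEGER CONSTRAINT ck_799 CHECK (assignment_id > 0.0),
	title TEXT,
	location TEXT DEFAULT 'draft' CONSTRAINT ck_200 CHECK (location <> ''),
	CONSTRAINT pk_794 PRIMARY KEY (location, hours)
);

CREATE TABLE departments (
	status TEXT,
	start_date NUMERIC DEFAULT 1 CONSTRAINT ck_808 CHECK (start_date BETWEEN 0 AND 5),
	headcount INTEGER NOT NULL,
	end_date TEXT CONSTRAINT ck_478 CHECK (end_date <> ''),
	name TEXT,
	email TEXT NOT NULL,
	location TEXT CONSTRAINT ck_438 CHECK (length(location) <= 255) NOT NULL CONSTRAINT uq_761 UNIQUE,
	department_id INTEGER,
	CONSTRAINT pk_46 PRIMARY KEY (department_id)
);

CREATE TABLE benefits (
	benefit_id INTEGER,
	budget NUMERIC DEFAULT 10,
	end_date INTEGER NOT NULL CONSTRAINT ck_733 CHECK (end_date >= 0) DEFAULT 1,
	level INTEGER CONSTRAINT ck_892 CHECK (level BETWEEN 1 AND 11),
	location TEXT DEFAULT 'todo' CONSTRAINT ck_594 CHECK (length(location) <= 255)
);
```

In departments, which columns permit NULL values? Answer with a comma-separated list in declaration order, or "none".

- status: no NOT NULL constraint applies → nullable.
- start_date: CHECK does not forbid NULL (a CHECK constraint passes when its expression is NULL) → nullable.
- headcount: declared NOT NULL → not nullable.
- end_date: CHECK does not forbid NULL (a CHECK constraint passes when its expression is NULL) → nullable.
- name: no NOT NULL constraint applies → nullable.
- email: declared NOT NULL → not nullable.
- location: declared NOT NULL → not nullable.
- department_id: part of the PRIMARY KEY, which implies NOT NULL → not nullable.

status, start_date, end_date, name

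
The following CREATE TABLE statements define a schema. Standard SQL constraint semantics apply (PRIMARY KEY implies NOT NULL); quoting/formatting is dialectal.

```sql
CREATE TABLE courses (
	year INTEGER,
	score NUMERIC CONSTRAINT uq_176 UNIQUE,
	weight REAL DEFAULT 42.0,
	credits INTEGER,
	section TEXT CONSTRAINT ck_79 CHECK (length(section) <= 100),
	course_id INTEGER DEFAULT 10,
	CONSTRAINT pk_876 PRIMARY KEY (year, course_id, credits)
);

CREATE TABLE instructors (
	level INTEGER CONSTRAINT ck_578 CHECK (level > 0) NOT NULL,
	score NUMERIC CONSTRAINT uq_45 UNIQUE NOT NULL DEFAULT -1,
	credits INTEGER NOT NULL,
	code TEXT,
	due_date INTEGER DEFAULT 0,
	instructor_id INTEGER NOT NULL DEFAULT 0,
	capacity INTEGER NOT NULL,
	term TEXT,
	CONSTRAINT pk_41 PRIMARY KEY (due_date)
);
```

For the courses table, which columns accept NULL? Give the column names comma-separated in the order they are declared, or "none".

score, weight, section

- year: part of the PRIMARY KEY, which implies NOT NULL → not nullable.
- score: UNIQUE does not imply NOT NULL → nullable.
- weight: DEFAULT only fills an omitted column; an explicit NULL is still allowed → nullable.
- credits: part of the PRIMARY KEY, which implies NOT NULL → not nullable.
- section: CHECK does not forbid NULL (a CHECK constraint passes when its expression is NULL) → nullable.
- course_id: part of the PRIMARY KEY, which implies NOT NULL → not nullable.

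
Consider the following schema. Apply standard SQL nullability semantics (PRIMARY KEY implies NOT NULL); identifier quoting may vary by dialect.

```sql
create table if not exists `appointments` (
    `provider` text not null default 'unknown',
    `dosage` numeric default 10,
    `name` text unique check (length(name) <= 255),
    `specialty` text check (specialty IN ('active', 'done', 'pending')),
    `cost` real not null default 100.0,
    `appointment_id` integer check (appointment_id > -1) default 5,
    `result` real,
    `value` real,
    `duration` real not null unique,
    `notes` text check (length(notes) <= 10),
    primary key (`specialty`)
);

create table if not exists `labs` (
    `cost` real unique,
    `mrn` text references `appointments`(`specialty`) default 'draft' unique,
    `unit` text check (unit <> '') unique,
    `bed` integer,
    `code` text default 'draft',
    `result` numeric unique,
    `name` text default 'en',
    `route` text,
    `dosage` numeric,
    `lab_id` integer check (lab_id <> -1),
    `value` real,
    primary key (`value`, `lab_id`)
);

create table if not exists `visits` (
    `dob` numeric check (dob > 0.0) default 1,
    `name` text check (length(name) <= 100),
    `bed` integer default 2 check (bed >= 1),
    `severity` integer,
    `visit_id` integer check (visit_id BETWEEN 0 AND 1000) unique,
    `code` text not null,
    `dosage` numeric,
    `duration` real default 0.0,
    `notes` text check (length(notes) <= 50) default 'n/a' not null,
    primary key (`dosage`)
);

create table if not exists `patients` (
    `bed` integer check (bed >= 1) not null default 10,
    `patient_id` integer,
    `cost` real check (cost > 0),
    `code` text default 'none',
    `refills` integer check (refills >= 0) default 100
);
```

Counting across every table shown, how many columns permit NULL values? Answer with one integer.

appointments: 6 nullable (dosage, name, appointment_id, result, value, notes — PK (specialty) and explicit NOT NULL columns excluded).
labs: 9 nullable (cost, mrn, unit, bed, code, result, name, route, dosage — PK (value, lab_id) and explicit NOT NULL columns excluded).
visits: 6 nullable (dob, name, bed, severity, visit_id, duration — PK (dosage) and explicit NOT NULL columns excluded).
patients: 4 nullable (patient_id, cost, code, refills — PK none and explicit NOT NULL columns excluded).
Total: 6 + 9 + 6 + 4 = 25.

25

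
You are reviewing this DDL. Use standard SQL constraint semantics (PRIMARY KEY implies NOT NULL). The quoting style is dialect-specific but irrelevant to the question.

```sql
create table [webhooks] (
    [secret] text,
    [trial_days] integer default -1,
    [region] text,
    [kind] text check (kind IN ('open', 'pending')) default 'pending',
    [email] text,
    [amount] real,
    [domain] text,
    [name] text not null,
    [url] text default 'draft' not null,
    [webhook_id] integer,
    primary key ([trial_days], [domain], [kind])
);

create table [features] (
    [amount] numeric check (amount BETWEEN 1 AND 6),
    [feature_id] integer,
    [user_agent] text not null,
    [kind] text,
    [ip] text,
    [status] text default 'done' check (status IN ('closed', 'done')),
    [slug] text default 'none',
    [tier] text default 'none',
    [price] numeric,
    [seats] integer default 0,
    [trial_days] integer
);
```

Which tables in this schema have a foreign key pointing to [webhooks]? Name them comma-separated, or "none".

No REFERENCES clause anywhere in the schema names webhooks.

none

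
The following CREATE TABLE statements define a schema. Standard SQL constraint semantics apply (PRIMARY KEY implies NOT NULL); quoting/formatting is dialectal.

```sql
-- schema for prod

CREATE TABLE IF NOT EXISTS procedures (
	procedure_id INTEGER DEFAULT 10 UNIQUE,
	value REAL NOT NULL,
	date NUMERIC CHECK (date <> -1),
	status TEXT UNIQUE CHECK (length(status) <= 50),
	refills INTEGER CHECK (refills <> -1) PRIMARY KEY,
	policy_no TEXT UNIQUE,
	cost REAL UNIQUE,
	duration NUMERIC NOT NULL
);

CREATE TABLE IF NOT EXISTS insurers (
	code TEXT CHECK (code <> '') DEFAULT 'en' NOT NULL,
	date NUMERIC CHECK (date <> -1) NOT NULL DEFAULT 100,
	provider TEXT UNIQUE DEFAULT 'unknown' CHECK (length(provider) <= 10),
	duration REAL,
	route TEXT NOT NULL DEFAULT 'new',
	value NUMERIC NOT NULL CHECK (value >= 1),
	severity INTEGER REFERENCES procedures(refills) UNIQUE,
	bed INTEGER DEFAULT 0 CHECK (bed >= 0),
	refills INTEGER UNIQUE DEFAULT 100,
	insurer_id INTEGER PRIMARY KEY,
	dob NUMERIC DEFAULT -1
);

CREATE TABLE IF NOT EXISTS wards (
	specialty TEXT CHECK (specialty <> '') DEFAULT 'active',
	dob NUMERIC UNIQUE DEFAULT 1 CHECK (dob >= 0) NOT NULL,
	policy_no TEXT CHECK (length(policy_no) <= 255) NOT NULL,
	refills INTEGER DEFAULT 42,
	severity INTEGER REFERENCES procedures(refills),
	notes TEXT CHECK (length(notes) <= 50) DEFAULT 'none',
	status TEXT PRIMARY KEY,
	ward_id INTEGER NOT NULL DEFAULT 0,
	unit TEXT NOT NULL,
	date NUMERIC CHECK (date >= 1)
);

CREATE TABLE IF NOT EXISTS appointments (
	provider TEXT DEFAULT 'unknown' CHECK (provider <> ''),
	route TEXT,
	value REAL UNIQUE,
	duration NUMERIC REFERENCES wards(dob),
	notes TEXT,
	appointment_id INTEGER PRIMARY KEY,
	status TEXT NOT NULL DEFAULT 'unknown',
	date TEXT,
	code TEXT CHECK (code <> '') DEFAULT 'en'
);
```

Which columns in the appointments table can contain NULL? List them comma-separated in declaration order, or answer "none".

- provider: CHECK does not forbid NULL (a CHECK constraint passes when its expression is NULL) → nullable.
- route: no NOT NULL constraint applies → nullable.
- value: UNIQUE does not imply NOT NULL → nullable.
- duration: a foreign key column may be NULL unless separately constrained → nullable.
- notes: no NOT NULL constraint applies → nullable.
- appointment_id: part of the PRIMARY KEY, which implies NOT NULL → not nullable.
- status: declared NOT NULL → not nullable.
- date: no NOT NULL constraint applies → nullable.
- code: CHECK does not forbid NULL (a CHECK constraint passes when its expression is NULL) → nullable.

provider, route, value, duration, notes, date, code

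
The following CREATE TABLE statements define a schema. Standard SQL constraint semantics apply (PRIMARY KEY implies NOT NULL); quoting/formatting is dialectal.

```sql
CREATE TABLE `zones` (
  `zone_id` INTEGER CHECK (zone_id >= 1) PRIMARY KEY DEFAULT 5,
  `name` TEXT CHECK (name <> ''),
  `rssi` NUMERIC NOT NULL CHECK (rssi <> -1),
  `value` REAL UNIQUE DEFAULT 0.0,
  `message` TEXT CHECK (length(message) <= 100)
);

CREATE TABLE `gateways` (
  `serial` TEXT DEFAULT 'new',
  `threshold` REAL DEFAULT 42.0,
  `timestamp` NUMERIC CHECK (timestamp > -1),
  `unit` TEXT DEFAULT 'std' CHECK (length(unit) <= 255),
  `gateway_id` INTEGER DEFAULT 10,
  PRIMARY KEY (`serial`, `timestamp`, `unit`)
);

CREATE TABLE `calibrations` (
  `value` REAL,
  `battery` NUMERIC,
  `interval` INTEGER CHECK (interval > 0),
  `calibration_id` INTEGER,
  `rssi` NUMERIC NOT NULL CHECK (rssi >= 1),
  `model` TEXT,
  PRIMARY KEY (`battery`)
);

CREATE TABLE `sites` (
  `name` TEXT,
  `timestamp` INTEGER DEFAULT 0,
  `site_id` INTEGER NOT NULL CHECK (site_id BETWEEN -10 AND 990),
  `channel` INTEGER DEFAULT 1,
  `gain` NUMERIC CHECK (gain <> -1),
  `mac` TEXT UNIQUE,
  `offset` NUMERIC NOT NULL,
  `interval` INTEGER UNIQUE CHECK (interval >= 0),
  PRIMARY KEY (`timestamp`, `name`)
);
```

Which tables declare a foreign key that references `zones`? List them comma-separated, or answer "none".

none

No REFERENCES clause anywhere in the schema names zones.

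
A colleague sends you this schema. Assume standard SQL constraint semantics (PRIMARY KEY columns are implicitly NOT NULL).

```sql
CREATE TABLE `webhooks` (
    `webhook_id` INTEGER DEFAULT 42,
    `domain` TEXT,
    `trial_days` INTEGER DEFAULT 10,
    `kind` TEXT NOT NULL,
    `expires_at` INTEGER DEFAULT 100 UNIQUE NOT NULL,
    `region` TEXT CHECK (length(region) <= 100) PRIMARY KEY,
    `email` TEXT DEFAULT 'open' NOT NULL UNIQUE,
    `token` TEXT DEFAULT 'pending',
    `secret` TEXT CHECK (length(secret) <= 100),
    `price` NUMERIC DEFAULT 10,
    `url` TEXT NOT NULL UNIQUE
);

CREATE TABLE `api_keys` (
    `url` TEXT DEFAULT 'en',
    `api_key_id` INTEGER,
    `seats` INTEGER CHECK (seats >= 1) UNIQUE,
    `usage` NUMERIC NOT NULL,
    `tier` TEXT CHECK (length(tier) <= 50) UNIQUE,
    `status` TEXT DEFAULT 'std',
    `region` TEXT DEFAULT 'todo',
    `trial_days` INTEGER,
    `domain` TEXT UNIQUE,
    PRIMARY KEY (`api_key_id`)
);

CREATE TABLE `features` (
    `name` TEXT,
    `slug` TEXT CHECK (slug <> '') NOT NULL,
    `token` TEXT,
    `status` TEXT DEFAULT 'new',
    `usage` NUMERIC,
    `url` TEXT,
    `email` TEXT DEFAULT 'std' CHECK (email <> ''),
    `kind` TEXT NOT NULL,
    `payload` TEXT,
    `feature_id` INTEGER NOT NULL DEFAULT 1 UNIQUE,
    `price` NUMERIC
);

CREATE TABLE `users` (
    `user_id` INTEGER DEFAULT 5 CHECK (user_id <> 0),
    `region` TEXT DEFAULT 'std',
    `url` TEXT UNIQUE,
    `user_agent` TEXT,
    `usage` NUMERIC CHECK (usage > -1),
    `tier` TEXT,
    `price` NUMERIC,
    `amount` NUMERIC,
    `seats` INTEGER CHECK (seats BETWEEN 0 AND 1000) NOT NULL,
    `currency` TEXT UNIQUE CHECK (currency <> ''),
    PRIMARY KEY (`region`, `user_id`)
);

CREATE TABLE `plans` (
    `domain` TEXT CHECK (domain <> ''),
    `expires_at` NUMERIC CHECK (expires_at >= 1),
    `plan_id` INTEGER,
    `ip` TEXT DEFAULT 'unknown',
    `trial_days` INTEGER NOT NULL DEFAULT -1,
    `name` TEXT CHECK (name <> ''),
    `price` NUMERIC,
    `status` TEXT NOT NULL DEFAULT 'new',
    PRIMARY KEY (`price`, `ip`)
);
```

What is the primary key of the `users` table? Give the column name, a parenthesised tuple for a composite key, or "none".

A table-level PRIMARY KEY clause names 2 columns: region, user_id.
This is a composite key — the combination is unique, not each column individually.

(region, user_id)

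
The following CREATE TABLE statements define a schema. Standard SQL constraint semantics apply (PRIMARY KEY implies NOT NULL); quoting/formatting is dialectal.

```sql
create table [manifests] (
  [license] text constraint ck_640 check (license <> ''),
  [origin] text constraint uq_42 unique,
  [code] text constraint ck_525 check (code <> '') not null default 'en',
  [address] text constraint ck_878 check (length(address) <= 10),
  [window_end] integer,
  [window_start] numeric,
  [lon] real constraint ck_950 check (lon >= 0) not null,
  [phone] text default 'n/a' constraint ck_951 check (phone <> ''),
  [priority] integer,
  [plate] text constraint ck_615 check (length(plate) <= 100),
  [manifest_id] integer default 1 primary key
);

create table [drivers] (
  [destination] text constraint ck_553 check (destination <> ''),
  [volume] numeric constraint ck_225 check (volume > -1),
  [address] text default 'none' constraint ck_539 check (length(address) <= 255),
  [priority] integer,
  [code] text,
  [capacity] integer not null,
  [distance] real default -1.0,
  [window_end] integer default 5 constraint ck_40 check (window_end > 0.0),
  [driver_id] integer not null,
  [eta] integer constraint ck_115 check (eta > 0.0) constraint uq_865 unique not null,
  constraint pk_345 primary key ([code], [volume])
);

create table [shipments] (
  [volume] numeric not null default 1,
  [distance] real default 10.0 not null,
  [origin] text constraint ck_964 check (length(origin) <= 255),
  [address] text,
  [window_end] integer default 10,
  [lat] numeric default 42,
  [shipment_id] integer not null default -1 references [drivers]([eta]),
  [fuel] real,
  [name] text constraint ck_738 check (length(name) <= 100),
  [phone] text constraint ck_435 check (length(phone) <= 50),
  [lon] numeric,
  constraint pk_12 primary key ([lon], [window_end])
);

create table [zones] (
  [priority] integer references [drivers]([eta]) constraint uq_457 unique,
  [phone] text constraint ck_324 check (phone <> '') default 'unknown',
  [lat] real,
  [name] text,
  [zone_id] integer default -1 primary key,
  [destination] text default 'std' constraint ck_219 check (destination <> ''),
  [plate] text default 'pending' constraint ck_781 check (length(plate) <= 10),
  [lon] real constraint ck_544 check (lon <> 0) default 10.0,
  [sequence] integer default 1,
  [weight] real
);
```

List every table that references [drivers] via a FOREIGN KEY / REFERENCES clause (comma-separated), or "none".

shipments, zones

- shipments.shipment_id references drivers(eta).
- zones.priority references drivers(eta).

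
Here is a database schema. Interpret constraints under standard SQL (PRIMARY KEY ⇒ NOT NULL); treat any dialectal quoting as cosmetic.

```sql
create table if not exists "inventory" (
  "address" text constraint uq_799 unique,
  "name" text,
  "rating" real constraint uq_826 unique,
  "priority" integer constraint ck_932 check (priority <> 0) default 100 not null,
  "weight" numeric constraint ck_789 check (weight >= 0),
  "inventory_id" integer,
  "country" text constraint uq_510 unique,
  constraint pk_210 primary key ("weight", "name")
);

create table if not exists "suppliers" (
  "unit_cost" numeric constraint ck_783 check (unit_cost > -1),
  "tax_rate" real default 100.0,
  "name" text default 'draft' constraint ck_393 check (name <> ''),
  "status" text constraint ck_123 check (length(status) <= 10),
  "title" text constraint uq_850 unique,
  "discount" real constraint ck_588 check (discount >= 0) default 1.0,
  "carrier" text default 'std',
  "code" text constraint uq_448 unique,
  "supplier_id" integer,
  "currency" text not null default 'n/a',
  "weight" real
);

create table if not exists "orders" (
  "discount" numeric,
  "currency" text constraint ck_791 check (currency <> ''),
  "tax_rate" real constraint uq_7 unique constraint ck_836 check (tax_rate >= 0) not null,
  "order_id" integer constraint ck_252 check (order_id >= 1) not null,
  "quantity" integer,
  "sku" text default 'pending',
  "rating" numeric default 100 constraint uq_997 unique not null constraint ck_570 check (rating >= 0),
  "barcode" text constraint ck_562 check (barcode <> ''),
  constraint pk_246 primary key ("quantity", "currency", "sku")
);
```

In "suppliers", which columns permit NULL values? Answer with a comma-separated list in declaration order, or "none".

- unit_cost: CHECK does not forbid NULL (a CHECK constraint passes when its expression is NULL) → nullable.
- tax_rate: DEFAULT only fills an omitted column; an explicit NULL is still allowed → nullable.
- name: CHECK does not forbid NULL (a CHECK constraint passes when its expression is NULL) → nullable.
- status: CHECK does not forbid NULL (a CHECK constraint passes when its expression is NULL) → nullable.
- title: UNIQUE does not imply NOT NULL → nullable.
- discount: CHECK does not forbid NULL (a CHECK constraint passes when its expression is NULL) → nullable.
- carrier: DEFAULT only fills an omitted column; an explicit NULL is still allowed → nullable.
- code: UNIQUE does not imply NOT NULL → nullable.
- supplier_id: no NOT NULL constraint applies → nullable.
- currency: declared NOT NULL → not nullable.
- weight: no NOT NULL constraint applies → nullable.

unit_cost, tax_rate, name, status, title, discount, carrier, code, supplier_id, weight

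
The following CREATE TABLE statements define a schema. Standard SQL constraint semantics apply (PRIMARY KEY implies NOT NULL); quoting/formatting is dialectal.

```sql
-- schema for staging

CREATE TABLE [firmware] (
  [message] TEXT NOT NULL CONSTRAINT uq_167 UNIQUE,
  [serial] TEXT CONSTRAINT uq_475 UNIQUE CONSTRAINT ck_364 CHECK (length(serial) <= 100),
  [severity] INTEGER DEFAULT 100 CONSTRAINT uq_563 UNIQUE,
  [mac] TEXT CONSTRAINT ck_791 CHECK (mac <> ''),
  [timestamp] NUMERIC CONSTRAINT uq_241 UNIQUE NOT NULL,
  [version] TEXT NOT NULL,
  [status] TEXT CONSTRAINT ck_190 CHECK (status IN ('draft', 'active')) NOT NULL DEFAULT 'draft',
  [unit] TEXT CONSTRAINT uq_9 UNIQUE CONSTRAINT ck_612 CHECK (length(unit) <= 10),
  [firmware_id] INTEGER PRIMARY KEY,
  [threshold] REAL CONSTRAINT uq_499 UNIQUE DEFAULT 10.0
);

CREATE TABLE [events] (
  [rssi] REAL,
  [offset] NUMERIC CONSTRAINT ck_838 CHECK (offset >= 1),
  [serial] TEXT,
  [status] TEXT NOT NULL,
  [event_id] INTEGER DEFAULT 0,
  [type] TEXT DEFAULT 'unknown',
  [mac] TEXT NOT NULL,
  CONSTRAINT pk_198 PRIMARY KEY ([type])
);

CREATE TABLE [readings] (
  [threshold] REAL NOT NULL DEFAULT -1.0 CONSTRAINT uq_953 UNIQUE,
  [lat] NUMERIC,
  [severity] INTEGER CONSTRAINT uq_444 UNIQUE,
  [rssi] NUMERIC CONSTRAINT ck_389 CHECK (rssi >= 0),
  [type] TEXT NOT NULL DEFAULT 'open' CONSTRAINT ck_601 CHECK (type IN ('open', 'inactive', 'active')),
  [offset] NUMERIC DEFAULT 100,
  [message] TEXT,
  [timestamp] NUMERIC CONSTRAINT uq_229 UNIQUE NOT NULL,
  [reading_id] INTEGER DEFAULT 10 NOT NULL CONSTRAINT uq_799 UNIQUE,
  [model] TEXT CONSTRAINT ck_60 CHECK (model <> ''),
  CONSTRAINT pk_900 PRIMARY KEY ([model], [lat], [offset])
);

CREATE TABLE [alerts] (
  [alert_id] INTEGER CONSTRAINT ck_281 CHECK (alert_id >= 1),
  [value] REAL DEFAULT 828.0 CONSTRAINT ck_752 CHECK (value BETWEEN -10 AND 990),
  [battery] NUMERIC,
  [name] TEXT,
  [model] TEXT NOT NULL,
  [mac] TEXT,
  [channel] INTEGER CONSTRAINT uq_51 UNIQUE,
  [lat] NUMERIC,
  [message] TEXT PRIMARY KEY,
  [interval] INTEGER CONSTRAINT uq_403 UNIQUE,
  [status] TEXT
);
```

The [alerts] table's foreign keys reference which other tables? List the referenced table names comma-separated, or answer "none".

none

No column in alerts has a REFERENCES clause.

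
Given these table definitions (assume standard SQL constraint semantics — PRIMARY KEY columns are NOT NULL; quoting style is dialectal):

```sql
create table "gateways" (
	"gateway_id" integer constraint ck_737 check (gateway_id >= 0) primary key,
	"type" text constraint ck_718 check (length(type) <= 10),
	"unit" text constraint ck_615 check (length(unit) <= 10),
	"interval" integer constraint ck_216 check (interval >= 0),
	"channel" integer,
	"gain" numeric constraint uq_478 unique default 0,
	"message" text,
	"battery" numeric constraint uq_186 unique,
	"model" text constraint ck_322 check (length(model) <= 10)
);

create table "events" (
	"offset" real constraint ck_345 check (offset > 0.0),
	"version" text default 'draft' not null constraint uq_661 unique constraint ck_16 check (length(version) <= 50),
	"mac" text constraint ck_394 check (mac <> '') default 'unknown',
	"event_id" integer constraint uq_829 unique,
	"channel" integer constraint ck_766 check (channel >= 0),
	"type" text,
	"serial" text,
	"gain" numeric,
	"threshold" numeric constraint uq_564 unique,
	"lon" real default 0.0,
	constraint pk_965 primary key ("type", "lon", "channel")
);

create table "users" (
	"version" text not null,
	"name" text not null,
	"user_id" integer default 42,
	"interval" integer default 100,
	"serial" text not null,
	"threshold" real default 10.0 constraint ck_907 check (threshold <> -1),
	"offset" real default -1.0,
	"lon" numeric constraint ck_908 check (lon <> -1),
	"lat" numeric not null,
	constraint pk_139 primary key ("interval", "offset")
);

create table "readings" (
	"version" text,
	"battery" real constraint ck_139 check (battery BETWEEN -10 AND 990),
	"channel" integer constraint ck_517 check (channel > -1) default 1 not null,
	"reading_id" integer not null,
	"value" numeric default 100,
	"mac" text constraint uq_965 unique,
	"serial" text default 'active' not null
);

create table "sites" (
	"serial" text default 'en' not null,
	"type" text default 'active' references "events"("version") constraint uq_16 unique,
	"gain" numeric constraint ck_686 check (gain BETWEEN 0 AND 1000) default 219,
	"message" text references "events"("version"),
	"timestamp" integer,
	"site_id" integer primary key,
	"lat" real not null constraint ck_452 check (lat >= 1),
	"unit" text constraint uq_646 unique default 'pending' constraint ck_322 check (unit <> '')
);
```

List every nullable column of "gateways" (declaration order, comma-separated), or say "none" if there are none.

type, unit, interval, channel, gain, message, battery, model

- gateway_id: part of the PRIMARY KEY, which implies NOT NULL → not nullable.
- type: CHECK does not forbid NULL (a CHECK constraint passes when its expression is NULL) → nullable.
- unit: CHECK does not forbid NULL (a CHECK constraint passes when its expression is NULL) → nullable.
- interval: CHECK does not forbid NULL (a CHECK constraint passes when its expression is NULL) → nullable.
- channel: no NOT NULL constraint applies → nullable.
- gain: UNIQUE does not imply NOT NULL → nullable.
- message: no NOT NULL constraint applies → nullable.
- battery: UNIQUE does not imply NOT NULL → nullable.
- model: CHECK does not forbid NULL (a CHECK constraint passes when its expression is NULL) → nullable.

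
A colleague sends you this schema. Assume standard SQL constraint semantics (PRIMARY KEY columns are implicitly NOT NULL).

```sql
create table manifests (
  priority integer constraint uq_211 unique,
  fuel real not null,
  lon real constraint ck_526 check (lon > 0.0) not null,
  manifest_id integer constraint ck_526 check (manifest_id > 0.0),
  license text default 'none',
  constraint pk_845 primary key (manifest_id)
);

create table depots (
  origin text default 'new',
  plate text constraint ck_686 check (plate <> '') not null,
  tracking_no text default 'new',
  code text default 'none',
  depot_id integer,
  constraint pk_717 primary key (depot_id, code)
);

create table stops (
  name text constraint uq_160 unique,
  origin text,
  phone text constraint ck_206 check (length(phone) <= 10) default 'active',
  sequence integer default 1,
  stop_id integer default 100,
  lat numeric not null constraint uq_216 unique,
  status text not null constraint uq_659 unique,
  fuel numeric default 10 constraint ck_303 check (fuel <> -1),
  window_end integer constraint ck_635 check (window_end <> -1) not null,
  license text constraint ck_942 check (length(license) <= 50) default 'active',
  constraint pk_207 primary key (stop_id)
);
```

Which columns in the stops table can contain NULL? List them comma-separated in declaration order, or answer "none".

name, origin, phone, sequence, fuel, license

- name: UNIQUE does not imply NOT NULL → nullable.
- origin: no NOT NULL constraint applies → nullable.
- phone: CHECK does not forbid NULL (a CHECK constraint passes when its expression is NULL) → nullable.
- sequence: DEFAULT only fills an omitted column; an explicit NULL is still allowed → nullable.
- stop_id: part of the PRIMARY KEY, which implies NOT NULL → not nullable.
- lat: declared NOT NULL → not nullable.
- status: declared NOT NULL → not nullable.
- fuel: CHECK does not forbid NULL (a CHECK constraint passes when its expression is NULL) → nullable.
- window_end: declared NOT NULL → not nullable.
- license: CHECK does not forbid NULL (a CHECK constraint passes when its expression is NULL) → nullable.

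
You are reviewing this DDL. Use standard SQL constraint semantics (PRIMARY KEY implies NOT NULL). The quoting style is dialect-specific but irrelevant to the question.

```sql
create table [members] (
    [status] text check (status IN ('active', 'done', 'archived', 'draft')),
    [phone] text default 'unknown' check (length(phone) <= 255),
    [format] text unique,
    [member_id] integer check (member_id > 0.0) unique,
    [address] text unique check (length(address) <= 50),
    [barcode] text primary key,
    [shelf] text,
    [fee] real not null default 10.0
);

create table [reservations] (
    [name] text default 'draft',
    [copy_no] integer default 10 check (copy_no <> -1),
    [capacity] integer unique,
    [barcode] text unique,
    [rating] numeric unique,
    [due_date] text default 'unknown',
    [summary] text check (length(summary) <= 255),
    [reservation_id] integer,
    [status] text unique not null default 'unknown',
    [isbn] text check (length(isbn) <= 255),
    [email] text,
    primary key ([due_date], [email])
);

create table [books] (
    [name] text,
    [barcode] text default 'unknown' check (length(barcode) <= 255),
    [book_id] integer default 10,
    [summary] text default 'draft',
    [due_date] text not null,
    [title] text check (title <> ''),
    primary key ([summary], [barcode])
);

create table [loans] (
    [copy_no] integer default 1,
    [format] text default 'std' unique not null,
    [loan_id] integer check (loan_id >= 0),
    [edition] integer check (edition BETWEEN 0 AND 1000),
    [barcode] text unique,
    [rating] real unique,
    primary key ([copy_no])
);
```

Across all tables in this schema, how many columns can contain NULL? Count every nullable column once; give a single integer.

21

members: 6 nullable (status, phone, format, member_id, address, shelf — PK (barcode) and explicit NOT NULL columns excluded).
reservations: 8 nullable (name, copy_no, capacity, barcode, rating, summary, reservation_id, isbn — PK (due_date, email) and explicit NOT NULL columns excluded).
books: 3 nullable (name, book_id, title — PK (summary, barcode) and explicit NOT NULL columns excluded).
loans: 4 nullable (loan_id, edition, barcode, rating — PK (copy_no) and explicit NOT NULL columns excluded).
Total: 6 + 8 + 3 + 4 = 21.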